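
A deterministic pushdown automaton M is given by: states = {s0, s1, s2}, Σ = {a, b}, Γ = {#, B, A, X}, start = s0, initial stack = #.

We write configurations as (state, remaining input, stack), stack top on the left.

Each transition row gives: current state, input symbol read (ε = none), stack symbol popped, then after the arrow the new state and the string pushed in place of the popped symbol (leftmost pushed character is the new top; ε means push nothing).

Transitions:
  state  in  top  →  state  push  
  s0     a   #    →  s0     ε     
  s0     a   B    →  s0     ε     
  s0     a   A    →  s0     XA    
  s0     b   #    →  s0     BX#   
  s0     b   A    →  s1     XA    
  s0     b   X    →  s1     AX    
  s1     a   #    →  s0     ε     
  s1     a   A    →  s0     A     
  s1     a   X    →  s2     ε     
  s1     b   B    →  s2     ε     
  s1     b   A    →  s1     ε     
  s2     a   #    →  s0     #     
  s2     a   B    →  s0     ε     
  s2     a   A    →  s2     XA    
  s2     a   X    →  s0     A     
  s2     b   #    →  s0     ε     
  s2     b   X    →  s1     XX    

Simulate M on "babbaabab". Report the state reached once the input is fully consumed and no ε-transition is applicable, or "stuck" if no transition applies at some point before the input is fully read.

(s0, babbaabab, #)
  read b, top #: go to s0, push BX# → (s0, abbaabab, BX#)
  read a, top B: go to s0, push ε → (s0, bbaabab, X#)
  read b, top X: go to s1, push AX → (s1, baabab, AX#)
  read b, top A: go to s1, push ε → (s1, aabab, X#)
  read a, top X: go to s2, push ε → (s2, abab, #)
  read a, top #: go to s0, push # → (s0, bab, #)
  read b, top #: go to s0, push BX# → (s0, ab, BX#)
  read a, top B: go to s0, push ε → (s0, b, X#)
  read b, top X: go to s1, push AX → (s1, ε, AX#)
All input consumed; M is in state s1.

s1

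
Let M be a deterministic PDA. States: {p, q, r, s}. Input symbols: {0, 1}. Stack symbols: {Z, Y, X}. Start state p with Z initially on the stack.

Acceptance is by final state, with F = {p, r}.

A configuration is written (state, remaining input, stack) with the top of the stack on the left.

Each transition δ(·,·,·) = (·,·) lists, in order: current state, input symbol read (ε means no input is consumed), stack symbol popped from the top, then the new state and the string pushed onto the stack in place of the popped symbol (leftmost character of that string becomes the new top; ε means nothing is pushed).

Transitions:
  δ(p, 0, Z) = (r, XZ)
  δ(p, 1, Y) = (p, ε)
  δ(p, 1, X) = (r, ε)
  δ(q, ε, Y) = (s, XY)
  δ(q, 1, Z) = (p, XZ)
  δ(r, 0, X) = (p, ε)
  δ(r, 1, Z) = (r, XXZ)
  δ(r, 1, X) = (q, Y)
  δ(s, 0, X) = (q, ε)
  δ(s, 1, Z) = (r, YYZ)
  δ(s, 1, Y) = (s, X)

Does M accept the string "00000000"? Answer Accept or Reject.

Accept

(p, 00000000, Z) ⊢ (r, 0000000, XZ) ⊢ (p, 000000, Z) ⊢ (r, 00000, XZ) ⊢ (p, 0000, Z) ⊢ (r, 000, XZ) ⊢ (p, 00, Z) ⊢ (r, 0, XZ) ⊢ (p, ε, Z)
All input consumed; state p ∈ F.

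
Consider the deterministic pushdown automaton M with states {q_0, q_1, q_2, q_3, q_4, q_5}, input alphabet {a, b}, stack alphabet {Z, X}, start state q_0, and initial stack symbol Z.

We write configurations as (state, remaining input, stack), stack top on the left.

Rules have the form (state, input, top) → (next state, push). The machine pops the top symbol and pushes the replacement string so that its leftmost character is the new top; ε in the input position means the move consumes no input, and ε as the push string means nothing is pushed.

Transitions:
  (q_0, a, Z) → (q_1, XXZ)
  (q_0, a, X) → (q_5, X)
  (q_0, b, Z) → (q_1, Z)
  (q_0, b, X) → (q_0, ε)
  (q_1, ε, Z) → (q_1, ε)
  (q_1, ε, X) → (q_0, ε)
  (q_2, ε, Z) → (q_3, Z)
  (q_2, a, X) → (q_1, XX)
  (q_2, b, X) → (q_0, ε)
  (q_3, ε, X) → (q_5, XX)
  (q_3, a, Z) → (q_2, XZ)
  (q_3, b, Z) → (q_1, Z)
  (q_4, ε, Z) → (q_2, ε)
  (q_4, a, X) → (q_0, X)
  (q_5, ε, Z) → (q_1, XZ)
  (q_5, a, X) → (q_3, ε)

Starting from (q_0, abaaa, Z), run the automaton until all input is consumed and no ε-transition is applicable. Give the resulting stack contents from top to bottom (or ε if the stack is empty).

(q_0, abaaa, Z)
  read a, top Z: go to q_1, push XXZ → (q_1, baaa, XXZ)
  ε-move, top X: go to q_0, push ε → (q_0, baaa, XZ)
  read b, top X: go to q_0, push ε → (q_0, aaa, Z)
  read a, top Z: go to q_1, push XXZ → (q_1, aa, XXZ)
  ε-move, top X: go to q_0, push ε → (q_0, aa, XZ)
  read a, top X: go to q_5, push X → (q_5, a, XZ)
  read a, top X: go to q_3, push ε → (q_3, ε, Z)
All input consumed in state q_3 with stack Z.

Z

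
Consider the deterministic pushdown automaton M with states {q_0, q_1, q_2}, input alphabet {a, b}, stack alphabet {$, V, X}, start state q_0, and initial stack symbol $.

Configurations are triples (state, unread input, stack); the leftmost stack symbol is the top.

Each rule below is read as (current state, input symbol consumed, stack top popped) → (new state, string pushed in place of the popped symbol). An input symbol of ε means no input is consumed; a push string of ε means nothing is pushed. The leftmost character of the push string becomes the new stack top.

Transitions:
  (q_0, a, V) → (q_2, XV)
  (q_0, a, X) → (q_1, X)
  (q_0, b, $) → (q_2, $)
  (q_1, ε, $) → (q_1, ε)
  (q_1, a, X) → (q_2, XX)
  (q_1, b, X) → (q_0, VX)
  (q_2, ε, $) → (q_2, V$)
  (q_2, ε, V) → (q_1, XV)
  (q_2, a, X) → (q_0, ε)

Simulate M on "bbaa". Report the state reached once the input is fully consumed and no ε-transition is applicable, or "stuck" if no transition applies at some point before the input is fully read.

q_0

(q_0, bbaa, $) ⊢ (q_2, baa, $) ⊢ (q_2, baa, V$) ⊢ (q_1, baa, XV$) ⊢ (q_0, aa, VXV$) ⊢ (q_2, a, XVXV$) ⊢ (q_0, ε, VXV$)
All input consumed; M is in state q_0.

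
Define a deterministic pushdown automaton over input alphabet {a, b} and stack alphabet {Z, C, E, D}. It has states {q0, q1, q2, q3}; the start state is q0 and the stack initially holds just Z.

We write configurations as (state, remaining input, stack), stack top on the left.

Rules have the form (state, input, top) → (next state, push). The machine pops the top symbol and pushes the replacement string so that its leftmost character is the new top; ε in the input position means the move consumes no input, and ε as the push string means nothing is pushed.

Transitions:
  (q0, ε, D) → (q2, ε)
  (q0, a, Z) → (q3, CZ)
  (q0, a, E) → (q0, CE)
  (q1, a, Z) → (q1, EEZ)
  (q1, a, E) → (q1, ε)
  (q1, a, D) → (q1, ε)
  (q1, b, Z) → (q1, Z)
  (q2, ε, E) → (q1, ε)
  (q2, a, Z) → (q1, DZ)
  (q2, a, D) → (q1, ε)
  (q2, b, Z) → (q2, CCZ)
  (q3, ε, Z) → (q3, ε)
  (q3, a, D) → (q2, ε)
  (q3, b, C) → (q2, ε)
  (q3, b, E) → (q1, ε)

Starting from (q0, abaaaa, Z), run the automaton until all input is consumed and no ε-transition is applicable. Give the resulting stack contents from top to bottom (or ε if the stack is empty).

(q0, abaaaa, Z) ⊢ (q3, baaaa, CZ) ⊢ (q2, aaaa, Z) ⊢ (q1, aaa, DZ) ⊢ (q1, aa, Z) ⊢ (q1, a, EEZ) ⊢ (q1, ε, EZ)
All input consumed in state q1 with stack EZ.

EZ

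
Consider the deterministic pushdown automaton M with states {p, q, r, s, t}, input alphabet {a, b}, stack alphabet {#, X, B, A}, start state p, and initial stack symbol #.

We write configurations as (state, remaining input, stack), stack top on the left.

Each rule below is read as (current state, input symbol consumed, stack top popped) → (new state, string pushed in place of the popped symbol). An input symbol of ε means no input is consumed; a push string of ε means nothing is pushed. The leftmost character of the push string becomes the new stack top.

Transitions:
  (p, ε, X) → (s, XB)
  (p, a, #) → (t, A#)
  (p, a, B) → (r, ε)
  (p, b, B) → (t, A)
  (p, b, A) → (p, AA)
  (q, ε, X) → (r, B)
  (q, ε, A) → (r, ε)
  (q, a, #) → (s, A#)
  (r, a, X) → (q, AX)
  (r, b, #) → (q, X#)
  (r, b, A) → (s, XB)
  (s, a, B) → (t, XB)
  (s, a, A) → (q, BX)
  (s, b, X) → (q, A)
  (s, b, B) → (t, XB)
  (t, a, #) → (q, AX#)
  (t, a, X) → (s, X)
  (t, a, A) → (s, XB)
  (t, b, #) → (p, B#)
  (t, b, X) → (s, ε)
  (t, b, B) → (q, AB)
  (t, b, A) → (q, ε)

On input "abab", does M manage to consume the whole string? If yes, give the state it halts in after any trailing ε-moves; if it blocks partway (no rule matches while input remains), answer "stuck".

(p, abab, #)
  read a, top #: go to t, push A# → (t, bab, A#)
  read b, top A: go to q, push ε → (q, ab, #)
  read a, top #: go to s, push A# → (s, b, A#)
No transition for (s, b, top A); M blocks with input b remaining.

stuck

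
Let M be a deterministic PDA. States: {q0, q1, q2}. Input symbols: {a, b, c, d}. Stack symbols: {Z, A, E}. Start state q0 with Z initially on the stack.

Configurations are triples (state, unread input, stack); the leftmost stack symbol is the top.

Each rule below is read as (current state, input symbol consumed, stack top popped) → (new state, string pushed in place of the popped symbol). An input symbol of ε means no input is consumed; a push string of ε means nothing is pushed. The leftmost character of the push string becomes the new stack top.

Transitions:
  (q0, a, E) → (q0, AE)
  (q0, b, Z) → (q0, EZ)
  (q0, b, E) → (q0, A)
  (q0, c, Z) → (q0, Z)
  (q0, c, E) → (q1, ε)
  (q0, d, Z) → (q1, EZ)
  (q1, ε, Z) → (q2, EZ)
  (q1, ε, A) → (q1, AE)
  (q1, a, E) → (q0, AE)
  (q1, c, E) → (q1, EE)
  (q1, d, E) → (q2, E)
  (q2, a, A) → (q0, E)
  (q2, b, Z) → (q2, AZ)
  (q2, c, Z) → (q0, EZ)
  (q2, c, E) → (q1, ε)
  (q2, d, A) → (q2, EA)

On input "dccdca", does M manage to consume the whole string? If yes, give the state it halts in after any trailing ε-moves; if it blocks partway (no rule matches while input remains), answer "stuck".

(q0, dccdca, Z) ⊢ (q1, ccdca, EZ) ⊢ (q1, cdca, EEZ) ⊢ (q1, dca, EEEZ) ⊢ (q2, ca, EEEZ) ⊢ (q1, a, EEZ) ⊢ (q0, ε, AEEZ)
All input consumed; M is in state q0.

q0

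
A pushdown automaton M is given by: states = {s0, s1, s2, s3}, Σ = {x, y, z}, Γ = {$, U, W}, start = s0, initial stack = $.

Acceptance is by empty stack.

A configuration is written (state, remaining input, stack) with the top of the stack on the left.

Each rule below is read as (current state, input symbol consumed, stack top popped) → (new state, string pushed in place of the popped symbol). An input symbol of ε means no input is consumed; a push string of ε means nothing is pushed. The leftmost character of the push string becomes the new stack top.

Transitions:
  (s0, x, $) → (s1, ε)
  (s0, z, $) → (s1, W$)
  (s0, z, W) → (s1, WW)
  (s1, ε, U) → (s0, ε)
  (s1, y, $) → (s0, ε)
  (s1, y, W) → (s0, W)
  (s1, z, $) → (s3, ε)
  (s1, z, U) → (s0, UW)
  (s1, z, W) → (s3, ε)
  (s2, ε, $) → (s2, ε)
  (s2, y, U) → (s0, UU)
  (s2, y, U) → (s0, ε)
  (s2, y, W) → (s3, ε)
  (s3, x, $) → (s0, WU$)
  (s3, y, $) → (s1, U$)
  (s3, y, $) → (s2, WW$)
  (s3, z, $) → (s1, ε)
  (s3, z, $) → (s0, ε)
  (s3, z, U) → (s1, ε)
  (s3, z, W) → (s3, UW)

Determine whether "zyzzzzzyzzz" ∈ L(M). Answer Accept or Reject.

One accepting computation: (s0, zyzzzzzyzzz, $) ⊢ (s1, yzzzzzyzzz, W$) ⊢ (s0, zzzzzyzzz, W$) ⊢ (s1, zzzzyzzz, WW$) ⊢ (s3, zzzyzzz, W$) ⊢ (s3, zzyzzz, UW$) ⊢ (s1, zyzzz, W$) ⊢ (s3, yzzz, $) ⊢ (s1, zzz, U$) ⊢ (s0, zzz, $) ⊢ (s1, zz, W$) ⊢ (s3, z, $) ⊢ (s1, ε, ε)
All input consumed and the stack is empty.

Accept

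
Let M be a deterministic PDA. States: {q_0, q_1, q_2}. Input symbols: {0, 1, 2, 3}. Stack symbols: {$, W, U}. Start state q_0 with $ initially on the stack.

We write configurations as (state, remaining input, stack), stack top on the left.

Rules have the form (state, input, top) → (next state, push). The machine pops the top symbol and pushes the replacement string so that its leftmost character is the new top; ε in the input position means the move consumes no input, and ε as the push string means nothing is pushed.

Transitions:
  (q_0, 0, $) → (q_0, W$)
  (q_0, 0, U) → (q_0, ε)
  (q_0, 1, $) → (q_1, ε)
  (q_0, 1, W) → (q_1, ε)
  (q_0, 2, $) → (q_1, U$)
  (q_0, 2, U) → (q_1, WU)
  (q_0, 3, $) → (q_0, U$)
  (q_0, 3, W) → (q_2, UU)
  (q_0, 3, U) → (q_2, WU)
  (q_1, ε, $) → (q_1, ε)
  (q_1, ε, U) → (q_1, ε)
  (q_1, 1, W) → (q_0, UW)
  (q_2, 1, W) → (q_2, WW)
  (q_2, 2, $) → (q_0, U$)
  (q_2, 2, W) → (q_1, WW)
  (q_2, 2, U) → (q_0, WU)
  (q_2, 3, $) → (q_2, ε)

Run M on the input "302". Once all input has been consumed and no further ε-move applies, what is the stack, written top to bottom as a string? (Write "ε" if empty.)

(q_0, 302, $)
  read 3, top $: go to q_0, push U$ → (q_0, 02, U$)
  read 0, top U: go to q_0, push ε → (q_0, 2, $)
  read 2, top $: go to q_1, push U$ → (q_1, ε, U$)
  ε-move, top U: go to q_1, push ε → (q_1, ε, $)
  ε-move, top $: go to q_1, push ε → (q_1, ε, ε)
All input consumed in state q_1 with stack ε.

ε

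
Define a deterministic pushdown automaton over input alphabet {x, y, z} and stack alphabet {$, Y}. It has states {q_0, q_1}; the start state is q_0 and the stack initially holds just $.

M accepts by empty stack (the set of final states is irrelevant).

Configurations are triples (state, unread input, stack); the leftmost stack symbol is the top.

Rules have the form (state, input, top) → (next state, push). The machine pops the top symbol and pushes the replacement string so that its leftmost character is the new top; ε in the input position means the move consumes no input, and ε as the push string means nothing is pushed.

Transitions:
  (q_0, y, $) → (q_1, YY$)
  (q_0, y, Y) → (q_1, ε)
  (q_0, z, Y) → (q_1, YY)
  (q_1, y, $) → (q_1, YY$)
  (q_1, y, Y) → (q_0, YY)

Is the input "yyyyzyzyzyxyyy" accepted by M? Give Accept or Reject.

Reject

(q_0, yyyyzyzyzyxyyy, $)
  read y, top $: go to q_1, push YY$ → (q_1, yyyzyzyzyxyyy, YY$)
  read y, top Y: go to q_0, push YY → (q_0, yyzyzyzyxyyy, YYY$)
  read y, top Y: go to q_1, push ε → (q_1, yzyzyzyxyyy, YY$)
  read y, top Y: go to q_0, push YY → (q_0, zyzyzyxyyy, YYY$)
  read z, top Y: go to q_1, push YY → (q_1, yzyzyxyyy, YYYY$)
  read y, top Y: go to q_0, push YY → (q_0, zyzyxyyy, YYYYY$)
  read z, top Y: go to q_1, push YY → (q_1, yzyxyyy, YYYYYY$)
  read y, top Y: go to q_0, push YY → (q_0, zyxyyy, YYYYYYY$)
  read z, top Y: go to q_1, push YY → (q_1, yxyyy, YYYYYYYY$)
  read y, top Y: go to q_0, push YY → (q_0, xyyy, YYYYYYYYY$)
No transition applies at (q_0, xyyy, YYYYYYYYY$); input not fully consumed.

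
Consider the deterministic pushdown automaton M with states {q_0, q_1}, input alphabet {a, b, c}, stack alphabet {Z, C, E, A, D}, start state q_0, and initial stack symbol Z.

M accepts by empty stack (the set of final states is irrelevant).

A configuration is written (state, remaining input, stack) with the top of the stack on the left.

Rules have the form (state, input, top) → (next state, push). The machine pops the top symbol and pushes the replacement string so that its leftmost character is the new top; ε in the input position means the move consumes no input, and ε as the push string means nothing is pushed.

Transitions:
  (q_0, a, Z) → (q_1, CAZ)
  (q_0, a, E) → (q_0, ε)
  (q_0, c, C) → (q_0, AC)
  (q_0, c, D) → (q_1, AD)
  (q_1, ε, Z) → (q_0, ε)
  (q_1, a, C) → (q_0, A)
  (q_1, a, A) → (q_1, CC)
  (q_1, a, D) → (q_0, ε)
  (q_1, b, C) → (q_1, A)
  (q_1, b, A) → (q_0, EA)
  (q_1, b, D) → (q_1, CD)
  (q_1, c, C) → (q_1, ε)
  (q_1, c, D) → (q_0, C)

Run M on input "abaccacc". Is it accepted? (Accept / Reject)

(q_0, abaccacc, Z)
  read a, top Z: go to q_1, push CAZ → (q_1, baccacc, CAZ)
  read b, top C: go to q_1, push A → (q_1, accacc, AAZ)
  read a, top A: go to q_1, push CC → (q_1, ccacc, CCAZ)
  read c, top C: go to q_1, push ε → (q_1, cacc, CAZ)
  read c, top C: go to q_1, push ε → (q_1, acc, AZ)
  read a, top A: go to q_1, push CC → (q_1, cc, CCZ)
  read c, top C: go to q_1, push ε → (q_1, c, CZ)
  read c, top C: go to q_1, push ε → (q_1, ε, Z)
  ε-move, top Z: go to q_0, push ε → (q_0, ε, ε)
All input consumed and the stack is empty.

Accept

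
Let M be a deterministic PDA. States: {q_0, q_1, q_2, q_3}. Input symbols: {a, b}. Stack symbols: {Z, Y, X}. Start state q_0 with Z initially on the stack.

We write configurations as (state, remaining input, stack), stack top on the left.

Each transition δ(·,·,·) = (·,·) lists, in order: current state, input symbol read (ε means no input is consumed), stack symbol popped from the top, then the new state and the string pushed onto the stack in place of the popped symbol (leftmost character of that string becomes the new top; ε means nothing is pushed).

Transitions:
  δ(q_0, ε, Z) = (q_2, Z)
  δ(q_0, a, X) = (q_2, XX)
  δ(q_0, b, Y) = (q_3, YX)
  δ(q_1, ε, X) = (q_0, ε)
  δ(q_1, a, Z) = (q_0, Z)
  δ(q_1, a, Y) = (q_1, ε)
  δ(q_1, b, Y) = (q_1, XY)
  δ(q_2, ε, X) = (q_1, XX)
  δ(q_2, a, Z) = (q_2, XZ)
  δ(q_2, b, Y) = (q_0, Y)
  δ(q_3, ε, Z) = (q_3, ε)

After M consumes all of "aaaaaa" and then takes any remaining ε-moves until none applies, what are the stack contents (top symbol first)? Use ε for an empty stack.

(q_0, aaaaaa, Z) ⊢ (q_2, aaaaaa, Z) ⊢ (q_2, aaaaa, XZ) ⊢ (q_1, aaaaa, XXZ) ⊢ (q_0, aaaaa, XZ) ⊢ (q_2, aaaa, XXZ) ⊢ (q_1, aaaa, XXXZ) ⊢ (q_0, aaaa, XXZ) ⊢ (q_2, aaa, XXXZ) ⊢ (q_1, aaa, XXXXZ) ⊢ (q_0, aaa, XXXZ) ⊢ (q_2, aa, XXXXZ) ⊢ (q_1, aa, XXXXXZ) ⊢ (q_0, aa, XXXXZ) ⊢ (q_2, a, XXXXXZ) ⊢ (q_1, a, XXXXXXZ) ⊢ (q_0, a, XXXXXZ) ⊢ (q_2, ε, XXXXXXZ) ⊢ (q_1, ε, XXXXXXXZ) ⊢ (q_0, ε, XXXXXXZ)
All input consumed in state q_0 with stack XXXXXXZ.

XXXXXXZ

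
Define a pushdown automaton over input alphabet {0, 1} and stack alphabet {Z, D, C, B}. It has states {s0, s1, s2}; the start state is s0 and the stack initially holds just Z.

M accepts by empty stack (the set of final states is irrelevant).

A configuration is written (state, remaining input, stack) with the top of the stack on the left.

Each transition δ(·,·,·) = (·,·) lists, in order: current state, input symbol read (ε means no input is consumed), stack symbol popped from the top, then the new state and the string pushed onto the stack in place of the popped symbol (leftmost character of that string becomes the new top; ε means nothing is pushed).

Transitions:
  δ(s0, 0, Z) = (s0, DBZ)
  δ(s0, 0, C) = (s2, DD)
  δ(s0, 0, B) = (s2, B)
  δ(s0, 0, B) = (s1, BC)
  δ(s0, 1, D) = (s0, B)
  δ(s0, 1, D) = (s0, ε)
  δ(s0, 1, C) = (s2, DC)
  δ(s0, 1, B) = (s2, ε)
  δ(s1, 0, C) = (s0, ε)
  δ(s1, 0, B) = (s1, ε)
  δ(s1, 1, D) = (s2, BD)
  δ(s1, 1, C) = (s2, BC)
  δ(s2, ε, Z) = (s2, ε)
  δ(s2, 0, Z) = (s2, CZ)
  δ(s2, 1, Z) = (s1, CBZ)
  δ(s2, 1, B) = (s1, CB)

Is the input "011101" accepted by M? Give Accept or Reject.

Accept

One accepting computation: (s0, 011101, Z) ⊢ (s0, 11101, DBZ) ⊢ (s0, 1101, BBZ) ⊢ (s2, 101, BZ) ⊢ (s1, 01, CBZ) ⊢ (s0, 1, BZ) ⊢ (s2, ε, Z) ⊢ (s2, ε, ε)
All input consumed and the stack is empty.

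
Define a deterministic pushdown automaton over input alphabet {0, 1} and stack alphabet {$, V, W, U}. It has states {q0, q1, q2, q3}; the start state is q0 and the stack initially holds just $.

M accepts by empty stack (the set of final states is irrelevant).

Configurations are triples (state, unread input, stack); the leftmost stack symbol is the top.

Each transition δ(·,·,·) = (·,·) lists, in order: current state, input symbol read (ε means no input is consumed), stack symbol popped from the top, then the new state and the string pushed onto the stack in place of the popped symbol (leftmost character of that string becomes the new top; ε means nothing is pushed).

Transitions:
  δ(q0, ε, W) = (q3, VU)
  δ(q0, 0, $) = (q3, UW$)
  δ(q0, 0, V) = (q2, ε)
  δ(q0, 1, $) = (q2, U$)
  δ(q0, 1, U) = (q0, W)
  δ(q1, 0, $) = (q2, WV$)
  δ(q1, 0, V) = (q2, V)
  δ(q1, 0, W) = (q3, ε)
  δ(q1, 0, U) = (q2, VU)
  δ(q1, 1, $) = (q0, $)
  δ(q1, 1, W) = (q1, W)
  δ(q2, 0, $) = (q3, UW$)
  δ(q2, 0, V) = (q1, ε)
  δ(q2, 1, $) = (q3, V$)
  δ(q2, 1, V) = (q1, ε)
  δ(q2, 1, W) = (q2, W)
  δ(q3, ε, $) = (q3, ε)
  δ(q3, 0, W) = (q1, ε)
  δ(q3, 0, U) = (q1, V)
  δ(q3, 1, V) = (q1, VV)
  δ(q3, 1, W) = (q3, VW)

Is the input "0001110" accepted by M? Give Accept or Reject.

(q0, 0001110, $) ⊢ (q3, 001110, UW$) ⊢ (q1, 01110, VW$) ⊢ (q2, 1110, VW$) ⊢ (q1, 110, W$) ⊢ (q1, 10, W$) ⊢ (q1, 0, W$) ⊢ (q3, ε, $) ⊢ (q3, ε, ε)
All input consumed and the stack is empty.

Accept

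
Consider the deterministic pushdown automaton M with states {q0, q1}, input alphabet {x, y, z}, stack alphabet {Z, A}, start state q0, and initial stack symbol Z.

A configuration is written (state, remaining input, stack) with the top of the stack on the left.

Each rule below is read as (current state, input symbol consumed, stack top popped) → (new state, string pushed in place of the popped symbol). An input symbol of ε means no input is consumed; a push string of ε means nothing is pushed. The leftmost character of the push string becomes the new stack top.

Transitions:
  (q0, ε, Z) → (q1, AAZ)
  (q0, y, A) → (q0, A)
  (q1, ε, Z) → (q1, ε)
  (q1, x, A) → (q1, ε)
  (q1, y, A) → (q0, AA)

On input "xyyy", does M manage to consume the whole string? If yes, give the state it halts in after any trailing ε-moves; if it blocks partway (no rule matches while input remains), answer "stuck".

(q0, xyyy, Z)
  ε-move, top Z: go to q1, push AAZ → (q1, xyyy, AAZ)
  read x, top A: go to q1, push ε → (q1, yyy, AZ)
  read y, top A: go to q0, push AA → (q0, yy, AAZ)
  read y, top A: go to q0, push A → (q0, y, AAZ)
  read y, top A: go to q0, push A → (q0, ε, AAZ)
All input consumed; M is in state q0.

q0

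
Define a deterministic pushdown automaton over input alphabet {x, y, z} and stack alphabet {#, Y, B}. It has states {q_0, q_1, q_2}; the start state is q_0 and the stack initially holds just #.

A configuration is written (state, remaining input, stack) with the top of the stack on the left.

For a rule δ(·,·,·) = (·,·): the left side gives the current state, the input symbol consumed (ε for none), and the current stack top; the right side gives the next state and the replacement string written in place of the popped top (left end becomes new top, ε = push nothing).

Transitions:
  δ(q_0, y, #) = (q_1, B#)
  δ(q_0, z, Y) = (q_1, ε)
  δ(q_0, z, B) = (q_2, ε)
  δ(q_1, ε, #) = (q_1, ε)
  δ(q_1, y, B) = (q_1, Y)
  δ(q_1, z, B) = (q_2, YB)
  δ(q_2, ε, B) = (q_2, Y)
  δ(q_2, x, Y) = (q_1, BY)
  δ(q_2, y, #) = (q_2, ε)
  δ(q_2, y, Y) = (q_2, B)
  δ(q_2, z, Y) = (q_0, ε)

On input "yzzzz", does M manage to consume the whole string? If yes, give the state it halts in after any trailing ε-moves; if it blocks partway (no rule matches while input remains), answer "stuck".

stuck

(q_0, yzzzz, #) ⊢ (q_1, zzzz, B#) ⊢ (q_2, zzz, YB#) ⊢ (q_0, zz, B#) ⊢ (q_2, z, #)
No transition for (q_2, z, top #); M blocks with input z remaining.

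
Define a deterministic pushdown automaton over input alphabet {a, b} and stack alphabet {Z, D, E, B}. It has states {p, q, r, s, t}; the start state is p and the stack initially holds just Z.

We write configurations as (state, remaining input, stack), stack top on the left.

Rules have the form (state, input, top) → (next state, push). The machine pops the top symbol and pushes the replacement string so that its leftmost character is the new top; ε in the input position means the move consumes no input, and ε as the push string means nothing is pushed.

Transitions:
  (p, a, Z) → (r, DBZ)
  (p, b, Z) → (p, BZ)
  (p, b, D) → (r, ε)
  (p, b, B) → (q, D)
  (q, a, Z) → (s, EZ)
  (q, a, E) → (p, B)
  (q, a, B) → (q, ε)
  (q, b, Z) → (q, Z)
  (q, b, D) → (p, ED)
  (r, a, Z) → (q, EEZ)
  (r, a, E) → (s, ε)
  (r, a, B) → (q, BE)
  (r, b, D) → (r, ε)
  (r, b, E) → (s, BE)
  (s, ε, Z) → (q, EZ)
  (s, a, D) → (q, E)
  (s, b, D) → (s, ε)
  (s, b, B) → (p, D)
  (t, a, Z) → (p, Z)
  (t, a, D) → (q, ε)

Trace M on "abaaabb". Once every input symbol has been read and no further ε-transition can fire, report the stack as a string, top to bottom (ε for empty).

(p, abaaabb, Z)
  read a, top Z: go to r, push DBZ → (r, baaabb, DBZ)
  read b, top D: go to r, push ε → (r, aaabb, BZ)
  read a, top B: go to q, push BE → (q, aabb, BEZ)
  read a, top B: go to q, push ε → (q, abb, EZ)
  read a, top E: go to p, push B → (p, bb, BZ)
  read b, top B: go to q, push D → (q, b, DZ)
  read b, top D: go to p, push ED → (p, ε, EDZ)
All input consumed in state p with stack EDZ.

EDZ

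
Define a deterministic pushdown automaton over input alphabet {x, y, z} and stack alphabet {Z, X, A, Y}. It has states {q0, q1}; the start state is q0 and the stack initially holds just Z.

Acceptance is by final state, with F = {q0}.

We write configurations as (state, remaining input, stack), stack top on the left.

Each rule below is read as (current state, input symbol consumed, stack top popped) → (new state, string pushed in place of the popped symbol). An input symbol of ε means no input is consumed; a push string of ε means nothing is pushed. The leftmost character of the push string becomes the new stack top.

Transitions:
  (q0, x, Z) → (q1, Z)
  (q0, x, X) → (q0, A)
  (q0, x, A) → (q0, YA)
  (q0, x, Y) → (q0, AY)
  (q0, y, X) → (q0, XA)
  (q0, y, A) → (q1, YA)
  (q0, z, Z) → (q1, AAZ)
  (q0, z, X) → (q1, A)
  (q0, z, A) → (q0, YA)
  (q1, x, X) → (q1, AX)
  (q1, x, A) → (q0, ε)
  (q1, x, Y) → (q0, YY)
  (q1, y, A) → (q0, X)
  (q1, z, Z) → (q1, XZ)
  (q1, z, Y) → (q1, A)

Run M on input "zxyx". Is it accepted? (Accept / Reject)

(q0, zxyx, Z)
  read z, top Z: go to q1, push AAZ → (q1, xyx, AAZ)
  read x, top A: go to q0, push ε → (q0, yx, AZ)
  read y, top A: go to q1, push YA → (q1, x, YAZ)
  read x, top Y: go to q0, push YY → (q0, ε, YYAZ)
All input consumed; state q0 ∈ F.

Accept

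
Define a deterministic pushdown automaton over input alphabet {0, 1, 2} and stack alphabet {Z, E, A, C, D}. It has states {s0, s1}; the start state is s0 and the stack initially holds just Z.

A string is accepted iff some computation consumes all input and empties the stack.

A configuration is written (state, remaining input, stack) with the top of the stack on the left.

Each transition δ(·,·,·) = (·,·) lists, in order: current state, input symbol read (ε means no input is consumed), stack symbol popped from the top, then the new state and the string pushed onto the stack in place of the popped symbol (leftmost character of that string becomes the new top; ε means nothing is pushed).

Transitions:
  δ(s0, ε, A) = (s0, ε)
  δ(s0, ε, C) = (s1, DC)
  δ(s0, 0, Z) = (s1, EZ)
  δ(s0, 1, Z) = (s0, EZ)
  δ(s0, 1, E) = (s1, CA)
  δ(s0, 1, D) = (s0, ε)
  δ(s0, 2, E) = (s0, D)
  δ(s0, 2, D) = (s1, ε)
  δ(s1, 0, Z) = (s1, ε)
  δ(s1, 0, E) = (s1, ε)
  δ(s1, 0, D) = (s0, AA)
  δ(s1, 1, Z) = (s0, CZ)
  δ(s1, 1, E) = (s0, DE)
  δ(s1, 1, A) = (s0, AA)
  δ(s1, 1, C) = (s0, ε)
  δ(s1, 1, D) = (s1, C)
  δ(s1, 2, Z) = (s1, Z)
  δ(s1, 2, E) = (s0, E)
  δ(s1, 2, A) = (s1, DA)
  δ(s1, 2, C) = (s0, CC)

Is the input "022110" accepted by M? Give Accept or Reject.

Reject

(s0, 022110, Z)
  read 0, top Z: go to s1, push EZ → (s1, 22110, EZ)
  read 2, top E: go to s0, push E → (s0, 2110, EZ)
  read 2, top E: go to s0, push D → (s0, 110, DZ)
  read 1, top D: go to s0, push ε → (s0, 10, Z)
  read 1, top Z: go to s0, push EZ → (s0, 0, EZ)
No transition applies at (s0, 0, EZ); input not fully consumed.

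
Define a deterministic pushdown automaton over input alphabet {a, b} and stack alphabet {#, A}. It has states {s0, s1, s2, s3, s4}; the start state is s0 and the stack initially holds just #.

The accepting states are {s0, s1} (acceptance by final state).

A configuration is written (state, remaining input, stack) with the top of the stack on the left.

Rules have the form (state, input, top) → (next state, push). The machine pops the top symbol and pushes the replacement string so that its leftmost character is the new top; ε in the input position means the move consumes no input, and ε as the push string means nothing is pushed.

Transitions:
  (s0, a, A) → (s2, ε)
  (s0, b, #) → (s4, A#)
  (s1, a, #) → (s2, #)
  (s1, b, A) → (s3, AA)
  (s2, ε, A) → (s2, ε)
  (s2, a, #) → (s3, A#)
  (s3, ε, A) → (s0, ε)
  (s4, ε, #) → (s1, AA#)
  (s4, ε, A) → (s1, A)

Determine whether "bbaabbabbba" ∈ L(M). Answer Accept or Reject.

(s0, bbaabbabbba, #) ⊢ (s4, baabbabbba, A#) ⊢ (s1, baabbabbba, A#) ⊢ (s3, aabbabbba, AA#) ⊢ (s0, aabbabbba, A#) ⊢ (s2, abbabbba, #) ⊢ (s3, bbabbba, A#) ⊢ (s0, bbabbba, #) ⊢ (s4, babbba, A#) ⊢ (s1, babbba, A#) ⊢ (s3, abbba, AA#) ⊢ (s0, abbba, A#) ⊢ (s2, bbba, #)
No transition applies at (s2, bbba, #); input not fully consumed.

Reject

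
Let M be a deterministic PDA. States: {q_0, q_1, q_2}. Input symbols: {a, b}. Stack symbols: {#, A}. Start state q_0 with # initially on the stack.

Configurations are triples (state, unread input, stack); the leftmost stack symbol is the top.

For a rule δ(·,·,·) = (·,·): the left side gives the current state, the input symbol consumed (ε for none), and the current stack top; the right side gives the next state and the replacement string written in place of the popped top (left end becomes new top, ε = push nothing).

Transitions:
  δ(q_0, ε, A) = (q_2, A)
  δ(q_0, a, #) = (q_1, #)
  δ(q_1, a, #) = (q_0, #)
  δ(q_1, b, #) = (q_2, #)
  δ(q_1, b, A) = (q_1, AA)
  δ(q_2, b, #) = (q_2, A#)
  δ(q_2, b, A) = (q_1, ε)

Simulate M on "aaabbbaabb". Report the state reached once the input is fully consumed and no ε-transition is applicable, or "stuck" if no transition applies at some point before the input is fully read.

q_2

(q_0, aaabbbaabb, #)
  read a, top #: go to q_1, push # → (q_1, aabbbaabb, #)
  read a, top #: go to q_0, push # → (q_0, abbbaabb, #)
  read a, top #: go to q_1, push # → (q_1, bbbaabb, #)
  read b, top #: go to q_2, push # → (q_2, bbaabb, #)
  read b, top #: go to q_2, push A# → (q_2, baabb, A#)
  read b, top A: go to q_1, push ε → (q_1, aabb, #)
  read a, top #: go to q_0, push # → (q_0, abb, #)
  read a, top #: go to q_1, push # → (q_1, bb, #)
  read b, top #: go to q_2, push # → (q_2, b, #)
  read b, top #: go to q_2, push A# → (q_2, ε, A#)
All input consumed; M is in state q_2.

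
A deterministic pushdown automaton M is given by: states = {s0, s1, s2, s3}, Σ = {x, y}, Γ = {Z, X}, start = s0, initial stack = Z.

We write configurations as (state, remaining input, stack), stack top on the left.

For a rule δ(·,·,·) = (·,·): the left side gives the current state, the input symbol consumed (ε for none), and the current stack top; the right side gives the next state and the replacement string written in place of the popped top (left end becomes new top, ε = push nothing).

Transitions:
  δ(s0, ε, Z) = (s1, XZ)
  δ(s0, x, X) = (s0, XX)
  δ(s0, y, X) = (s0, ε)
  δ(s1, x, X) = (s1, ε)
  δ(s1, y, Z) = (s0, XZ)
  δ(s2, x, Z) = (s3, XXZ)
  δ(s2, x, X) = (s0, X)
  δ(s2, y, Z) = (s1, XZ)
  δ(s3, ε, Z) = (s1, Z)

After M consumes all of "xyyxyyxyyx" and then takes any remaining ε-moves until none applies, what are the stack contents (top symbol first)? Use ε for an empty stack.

Z

(s0, xyyxyyxyyx, Z)
  ε-move, top Z: go to s1, push XZ → (s1, xyyxyyxyyx, XZ)
  read x, top X: go to s1, push ε → (s1, yyxyyxyyx, Z)
  read y, top Z: go to s0, push XZ → (s0, yxyyxyyx, XZ)
  read y, top X: go to s0, push ε → (s0, xyyxyyx, Z)
  ε-move, top Z: go to s1, push XZ → (s1, xyyxyyx, XZ)
  read x, top X: go to s1, push ε → (s1, yyxyyx, Z)
  read y, top Z: go to s0, push XZ → (s0, yxyyx, XZ)
  read y, top X: go to s0, push ε → (s0, xyyx, Z)
  ε-move, top Z: go to s1, push XZ → (s1, xyyx, XZ)
  read x, top X: go to s1, push ε → (s1, yyx, Z)
  read y, top Z: go to s0, push XZ → (s0, yx, XZ)
  read y, top X: go to s0, push ε → (s0, x, Z)
  ε-move, top Z: go to s1, push XZ → (s1, x, XZ)
  read x, top X: go to s1, push ε → (s1, ε, Z)
All input consumed in state s1 with stack Z.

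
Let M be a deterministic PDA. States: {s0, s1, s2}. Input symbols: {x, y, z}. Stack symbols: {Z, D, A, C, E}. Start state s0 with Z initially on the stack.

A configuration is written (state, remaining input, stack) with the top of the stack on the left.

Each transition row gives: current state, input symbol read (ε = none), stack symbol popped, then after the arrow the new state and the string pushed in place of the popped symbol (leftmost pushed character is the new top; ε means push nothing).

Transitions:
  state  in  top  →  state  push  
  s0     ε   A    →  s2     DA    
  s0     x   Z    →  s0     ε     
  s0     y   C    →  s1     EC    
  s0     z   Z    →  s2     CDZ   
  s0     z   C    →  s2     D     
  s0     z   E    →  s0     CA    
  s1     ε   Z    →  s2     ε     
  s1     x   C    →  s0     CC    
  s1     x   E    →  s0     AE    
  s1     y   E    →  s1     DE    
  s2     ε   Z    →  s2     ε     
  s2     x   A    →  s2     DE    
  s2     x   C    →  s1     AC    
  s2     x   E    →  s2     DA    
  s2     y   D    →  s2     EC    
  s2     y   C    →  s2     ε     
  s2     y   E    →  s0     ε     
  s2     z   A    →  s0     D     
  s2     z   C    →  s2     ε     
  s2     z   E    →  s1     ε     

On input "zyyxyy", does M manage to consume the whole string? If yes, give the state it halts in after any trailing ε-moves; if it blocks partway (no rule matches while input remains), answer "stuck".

(s0, zyyxyy, Z)
  read z, top Z: go to s2, push CDZ → (s2, yyxyy, CDZ)
  read y, top C: go to s2, push ε → (s2, yxyy, DZ)
  read y, top D: go to s2, push EC → (s2, xyy, ECZ)
  read x, top E: go to s2, push DA → (s2, yy, DACZ)
  read y, top D: go to s2, push EC → (s2, y, ECACZ)
  read y, top E: go to s0, push ε → (s0, ε, CACZ)
All input consumed; M is in state s0.

s0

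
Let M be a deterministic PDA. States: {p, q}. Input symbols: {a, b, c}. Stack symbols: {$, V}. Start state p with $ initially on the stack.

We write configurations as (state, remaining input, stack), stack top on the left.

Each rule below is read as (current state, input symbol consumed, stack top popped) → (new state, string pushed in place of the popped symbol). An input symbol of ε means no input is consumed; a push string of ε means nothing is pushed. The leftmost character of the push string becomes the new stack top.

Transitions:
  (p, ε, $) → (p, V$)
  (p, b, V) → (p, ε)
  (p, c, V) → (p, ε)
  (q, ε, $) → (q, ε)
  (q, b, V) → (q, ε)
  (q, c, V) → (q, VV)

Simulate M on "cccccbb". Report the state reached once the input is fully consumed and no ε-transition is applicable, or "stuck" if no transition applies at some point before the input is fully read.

(p, cccccbb, $)
  ε-move, top $: go to p, push V$ → (p, cccccbb, V$)
  read c, top V: go to p, push ε → (p, ccccbb, $)
  ε-move, top $: go to p, push V$ → (p, ccccbb, V$)
  read c, top V: go to p, push ε → (p, cccbb, $)
  ε-move, top $: go to p, push V$ → (p, cccbb, V$)
  read c, top V: go to p, push ε → (p, ccbb, $)
  ε-move, top $: go to p, push V$ → (p, ccbb, V$)
  read c, top V: go to p, push ε → (p, cbb, $)
  ε-move, top $: go to p, push V$ → (p, cbb, V$)
  read c, top V: go to p, push ε → (p, bb, $)
  ε-move, top $: go to p, push V$ → (p, bb, V$)
  read b, top V: go to p, push ε → (p, b, $)
  ε-move, top $: go to p, push V$ → (p, b, V$)
  read b, top V: go to p, push ε → (p, ε, $)
  ε-move, top $: go to p, push V$ → (p, ε, V$)
All input consumed; M is in state p.

p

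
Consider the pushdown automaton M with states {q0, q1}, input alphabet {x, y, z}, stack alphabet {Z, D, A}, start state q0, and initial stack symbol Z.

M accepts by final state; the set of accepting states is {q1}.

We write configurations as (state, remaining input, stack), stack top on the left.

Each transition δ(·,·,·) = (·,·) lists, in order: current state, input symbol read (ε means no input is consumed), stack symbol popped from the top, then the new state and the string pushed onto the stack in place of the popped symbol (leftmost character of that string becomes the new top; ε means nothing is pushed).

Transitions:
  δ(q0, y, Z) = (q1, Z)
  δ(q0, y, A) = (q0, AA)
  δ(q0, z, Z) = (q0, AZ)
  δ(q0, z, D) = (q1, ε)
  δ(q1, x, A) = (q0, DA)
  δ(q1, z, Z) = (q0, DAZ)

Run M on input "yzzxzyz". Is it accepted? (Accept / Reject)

Reject

No computation consumes all input and reaches a final state.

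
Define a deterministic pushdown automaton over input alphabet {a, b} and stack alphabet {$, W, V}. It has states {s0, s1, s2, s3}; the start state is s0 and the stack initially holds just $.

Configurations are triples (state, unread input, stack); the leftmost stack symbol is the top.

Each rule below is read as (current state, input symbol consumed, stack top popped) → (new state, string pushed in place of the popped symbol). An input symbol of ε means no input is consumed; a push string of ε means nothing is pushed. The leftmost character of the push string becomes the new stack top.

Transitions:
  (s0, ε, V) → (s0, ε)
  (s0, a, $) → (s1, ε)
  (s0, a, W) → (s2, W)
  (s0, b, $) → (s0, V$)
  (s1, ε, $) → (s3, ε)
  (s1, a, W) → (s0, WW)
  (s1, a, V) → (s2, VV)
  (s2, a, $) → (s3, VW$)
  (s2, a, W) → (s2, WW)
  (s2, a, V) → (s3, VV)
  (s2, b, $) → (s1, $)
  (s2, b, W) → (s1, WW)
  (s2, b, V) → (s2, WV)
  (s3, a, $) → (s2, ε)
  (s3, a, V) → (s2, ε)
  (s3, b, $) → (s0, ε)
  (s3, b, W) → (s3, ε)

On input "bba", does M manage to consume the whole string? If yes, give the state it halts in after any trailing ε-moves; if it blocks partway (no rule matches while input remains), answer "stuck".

(s0, bba, $)
  read b, top $: go to s0, push V$ → (s0, ba, V$)
  ε-move, top V: go to s0, push ε → (s0, ba, $)
  read b, top $: go to s0, push V$ → (s0, a, V$)
  ε-move, top V: go to s0, push ε → (s0, a, $)
  read a, top $: go to s1, push ε → (s1, ε, ε)
All input consumed; M is in state s1.

s1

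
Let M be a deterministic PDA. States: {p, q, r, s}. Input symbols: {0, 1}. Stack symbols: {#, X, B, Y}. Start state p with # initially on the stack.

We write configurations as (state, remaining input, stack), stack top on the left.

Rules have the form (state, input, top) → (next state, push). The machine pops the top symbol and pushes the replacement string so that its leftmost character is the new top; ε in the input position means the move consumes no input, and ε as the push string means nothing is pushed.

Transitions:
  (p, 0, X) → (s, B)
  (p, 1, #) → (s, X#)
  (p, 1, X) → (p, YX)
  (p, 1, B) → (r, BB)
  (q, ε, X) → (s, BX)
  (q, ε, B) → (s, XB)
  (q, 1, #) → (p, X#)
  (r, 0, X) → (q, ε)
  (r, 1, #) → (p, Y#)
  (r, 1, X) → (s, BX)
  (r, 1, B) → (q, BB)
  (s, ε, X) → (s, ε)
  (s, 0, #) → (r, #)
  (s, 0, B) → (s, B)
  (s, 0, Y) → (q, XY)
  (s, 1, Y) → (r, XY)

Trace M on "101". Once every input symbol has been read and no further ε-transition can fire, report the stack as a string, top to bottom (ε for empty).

Y#

(p, 101, #) ⊢ (s, 01, X#) ⊢ (s, 01, #) ⊢ (r, 1, #) ⊢ (p, ε, Y#)
All input consumed in state p with stack Y#.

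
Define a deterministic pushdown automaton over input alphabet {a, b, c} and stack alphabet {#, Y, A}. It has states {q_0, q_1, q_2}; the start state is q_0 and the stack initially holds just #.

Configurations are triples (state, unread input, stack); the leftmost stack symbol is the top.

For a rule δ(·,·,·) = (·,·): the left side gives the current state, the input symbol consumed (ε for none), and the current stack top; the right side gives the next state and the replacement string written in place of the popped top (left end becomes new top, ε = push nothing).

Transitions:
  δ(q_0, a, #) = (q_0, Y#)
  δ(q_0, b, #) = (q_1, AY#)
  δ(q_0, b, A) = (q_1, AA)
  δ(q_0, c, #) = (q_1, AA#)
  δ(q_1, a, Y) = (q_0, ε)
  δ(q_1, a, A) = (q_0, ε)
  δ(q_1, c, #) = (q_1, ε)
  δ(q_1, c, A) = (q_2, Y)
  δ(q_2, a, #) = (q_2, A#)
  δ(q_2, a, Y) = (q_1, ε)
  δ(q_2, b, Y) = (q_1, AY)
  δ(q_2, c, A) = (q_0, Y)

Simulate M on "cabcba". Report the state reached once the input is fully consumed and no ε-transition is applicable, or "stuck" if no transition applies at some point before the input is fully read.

(q_0, cabcba, #)
  read c, top #: go to q_1, push AA# → (q_1, abcba, AA#)
  read a, top A: go to q_0, push ε → (q_0, bcba, A#)
  read b, top A: go to q_1, push AA → (q_1, cba, AA#)
  read c, top A: go to q_2, push Y → (q_2, ba, YA#)
  read b, top Y: go to q_1, push AY → (q_1, a, AYA#)
  read a, top A: go to q_0, push ε → (q_0, ε, YA#)
All input consumed; M is in state q_0.

q_0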